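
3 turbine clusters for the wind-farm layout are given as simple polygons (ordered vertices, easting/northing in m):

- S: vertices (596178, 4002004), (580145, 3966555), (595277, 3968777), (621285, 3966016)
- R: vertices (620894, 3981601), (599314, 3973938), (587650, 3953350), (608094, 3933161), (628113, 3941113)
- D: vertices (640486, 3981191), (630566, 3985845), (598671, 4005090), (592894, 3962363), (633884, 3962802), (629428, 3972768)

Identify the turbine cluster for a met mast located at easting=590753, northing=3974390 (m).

Cast a ray rightward from (590753, 3974390). For each polygon, the edges (by vertex number in listed order) whose endpoints lie on opposite sides of northing = 3974390, where each meets that height, and whether that is right or left of the point:
S: 1–2 at easting≈583688.6 (left), 4–1 at easting≈615442.9 (right) → 1 crossing.
R: 1–2 at easting≈600586.9 (right), 5–1 at easting≈622179.7 (right) → 2 crossings.
D: 3–4 at easting≈594520.1 (right), 6–1 at easting≈631557.4 (right) → 2 crossings.
Only S has an odd count, so the point is inside S.

S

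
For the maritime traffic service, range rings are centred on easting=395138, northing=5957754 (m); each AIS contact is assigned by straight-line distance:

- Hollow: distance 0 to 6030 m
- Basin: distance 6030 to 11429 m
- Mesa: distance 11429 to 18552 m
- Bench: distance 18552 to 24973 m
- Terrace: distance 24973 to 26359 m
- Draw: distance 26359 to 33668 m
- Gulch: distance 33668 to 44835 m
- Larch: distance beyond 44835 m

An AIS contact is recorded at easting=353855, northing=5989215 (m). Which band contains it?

Distance = √((353855−395138)² + (5989215−5957754)²) = √(1704286089.000 + 989794521.000) = 51904.534 m.
44835 ≤ 51904.534 < ∞ → Larch.

Larch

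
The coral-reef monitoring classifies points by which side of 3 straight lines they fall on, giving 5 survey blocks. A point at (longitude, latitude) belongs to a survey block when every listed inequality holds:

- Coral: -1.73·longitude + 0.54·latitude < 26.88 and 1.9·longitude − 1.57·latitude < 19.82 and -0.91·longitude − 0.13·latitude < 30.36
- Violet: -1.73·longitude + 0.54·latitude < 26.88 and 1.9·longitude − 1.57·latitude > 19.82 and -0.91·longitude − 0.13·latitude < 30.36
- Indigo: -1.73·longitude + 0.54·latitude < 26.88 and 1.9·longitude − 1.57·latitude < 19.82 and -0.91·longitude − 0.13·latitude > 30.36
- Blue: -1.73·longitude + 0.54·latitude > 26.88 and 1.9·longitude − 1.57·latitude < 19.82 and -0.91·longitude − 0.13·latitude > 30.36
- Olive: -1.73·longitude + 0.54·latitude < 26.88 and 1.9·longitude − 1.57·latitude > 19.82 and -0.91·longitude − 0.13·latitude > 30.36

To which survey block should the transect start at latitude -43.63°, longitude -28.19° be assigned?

Indigo

-1.73·-28.19 + 0.54·-43.63 = 25.209, which is < 26.88
1.9·-28.19 − 1.57·-43.63 = 14.938, which is < 19.82
-0.91·-28.19 − 0.13·-43.63 = 31.325, which is > 30.36
This sign pattern matches Indigo.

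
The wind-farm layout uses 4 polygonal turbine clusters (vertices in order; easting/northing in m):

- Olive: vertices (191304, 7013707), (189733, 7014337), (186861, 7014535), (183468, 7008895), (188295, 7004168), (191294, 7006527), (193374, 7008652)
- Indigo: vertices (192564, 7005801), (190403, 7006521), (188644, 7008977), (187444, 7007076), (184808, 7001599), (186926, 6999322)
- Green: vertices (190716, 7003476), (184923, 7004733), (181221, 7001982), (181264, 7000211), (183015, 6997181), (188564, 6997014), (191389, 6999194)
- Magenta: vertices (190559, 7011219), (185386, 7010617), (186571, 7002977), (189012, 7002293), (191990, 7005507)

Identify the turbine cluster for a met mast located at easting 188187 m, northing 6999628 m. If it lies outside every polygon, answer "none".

Green

Cast a ray rightward from (188187, 6999628). For each polygon, the edges (by vertex number in listed order) whose endpoints lie on opposite sides of northing = 6999628, where each meets that height, and whether that is right or left of the point:
Olive: no edge straddles that height → 0 crossings.
Indigo: 5–6 at easting≈186641.4 (left), 6–1 at easting≈187192.3 (left) → 0 crossings.
Green: 4–5 at easting≈181600.9 (left), 7–1 at easting≈191320.8 (right) → 1 crossing.
Magenta: no edge straddles that height → 0 crossings.
Only Green has an odd count, so the point is inside Green.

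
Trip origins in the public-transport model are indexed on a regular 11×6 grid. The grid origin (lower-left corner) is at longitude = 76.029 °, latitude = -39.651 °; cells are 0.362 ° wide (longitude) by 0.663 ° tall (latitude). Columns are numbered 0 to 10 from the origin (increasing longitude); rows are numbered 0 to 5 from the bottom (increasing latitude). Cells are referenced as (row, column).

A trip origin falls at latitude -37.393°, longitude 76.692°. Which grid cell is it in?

(3, 1)

Column index: ⌊(76.692 − 76.029) / 0.362⌋ = ⌊1.831⌋ = 1
Row offset from origin: ⌊(-37.393 − -39.651) / 0.663⌋ = ⌊3.406⌋ = 3 → row 3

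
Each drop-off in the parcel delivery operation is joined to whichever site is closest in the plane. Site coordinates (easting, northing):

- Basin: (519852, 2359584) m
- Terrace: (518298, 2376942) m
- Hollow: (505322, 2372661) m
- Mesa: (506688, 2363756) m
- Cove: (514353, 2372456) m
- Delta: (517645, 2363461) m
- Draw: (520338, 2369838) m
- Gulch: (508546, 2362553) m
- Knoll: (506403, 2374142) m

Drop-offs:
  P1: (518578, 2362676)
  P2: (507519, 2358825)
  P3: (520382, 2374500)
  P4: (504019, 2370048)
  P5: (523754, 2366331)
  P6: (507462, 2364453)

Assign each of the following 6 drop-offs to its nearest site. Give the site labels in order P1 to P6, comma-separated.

P1 → Delta (d²=1486714.00)
P2 → Gulch (d²=14952713.00)
P3 → Terrace (d²=10306420.00)
P4 → Hollow (d²=8525578.00)
P5 → Draw (d²=23968105.00)
P6 → Mesa (d²=1084885.00)

Delta, Gulch, Terrace, Hollow, Draw, Mesa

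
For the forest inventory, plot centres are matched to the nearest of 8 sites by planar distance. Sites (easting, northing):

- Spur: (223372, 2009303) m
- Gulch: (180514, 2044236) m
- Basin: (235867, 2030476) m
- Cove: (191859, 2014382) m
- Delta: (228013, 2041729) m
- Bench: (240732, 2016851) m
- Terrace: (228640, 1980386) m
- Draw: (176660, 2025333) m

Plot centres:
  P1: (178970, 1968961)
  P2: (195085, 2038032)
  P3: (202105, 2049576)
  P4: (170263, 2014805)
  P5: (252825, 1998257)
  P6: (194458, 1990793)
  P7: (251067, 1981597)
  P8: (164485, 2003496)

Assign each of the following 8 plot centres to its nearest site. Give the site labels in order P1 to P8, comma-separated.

Cove, Gulch, Gulch, Draw, Bench, Cove, Terrace, Draw

P1 → Cove (d²=2229193562.00)
P2 → Gulch (d²=250803657.00)
P3 → Gulch (d²=494686881.00)
P4 → Draw (d²=151760393.00)
P5 → Bench (d²=491977485.00)
P6 → Cove (d²=563195722.00)
P7 → Terrace (d²=504436850.00)
P8 → Draw (d²=625085194.00)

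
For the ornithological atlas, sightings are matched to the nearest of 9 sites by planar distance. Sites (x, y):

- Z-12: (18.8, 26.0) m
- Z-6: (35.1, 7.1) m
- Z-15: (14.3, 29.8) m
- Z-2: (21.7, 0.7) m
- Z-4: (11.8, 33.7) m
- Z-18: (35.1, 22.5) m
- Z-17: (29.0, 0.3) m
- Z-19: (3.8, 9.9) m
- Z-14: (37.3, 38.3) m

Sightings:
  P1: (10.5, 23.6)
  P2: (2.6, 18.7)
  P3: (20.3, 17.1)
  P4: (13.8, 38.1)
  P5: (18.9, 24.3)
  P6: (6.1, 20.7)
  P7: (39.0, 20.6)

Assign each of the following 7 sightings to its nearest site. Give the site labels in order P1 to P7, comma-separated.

Z-15, Z-19, Z-12, Z-4, Z-12, Z-19, Z-18

P1 → Z-15 (d²=52.88)
P2 → Z-19 (d²=78.88)
P3 → Z-12 (d²=81.46)
P4 → Z-4 (d²=23.36)
P5 → Z-12 (d²=2.90)
P6 → Z-19 (d²=121.93)
P7 → Z-18 (d²=18.82)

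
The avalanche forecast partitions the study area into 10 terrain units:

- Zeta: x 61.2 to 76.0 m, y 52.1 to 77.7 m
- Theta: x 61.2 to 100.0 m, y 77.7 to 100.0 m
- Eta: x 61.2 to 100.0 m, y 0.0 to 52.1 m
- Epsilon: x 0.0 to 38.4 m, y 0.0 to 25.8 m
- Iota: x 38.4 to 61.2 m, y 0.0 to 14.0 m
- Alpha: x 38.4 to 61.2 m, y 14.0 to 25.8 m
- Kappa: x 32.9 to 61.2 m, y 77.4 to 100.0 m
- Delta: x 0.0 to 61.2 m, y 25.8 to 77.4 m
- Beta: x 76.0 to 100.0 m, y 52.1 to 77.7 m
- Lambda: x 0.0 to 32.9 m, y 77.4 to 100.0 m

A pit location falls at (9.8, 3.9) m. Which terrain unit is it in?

The point has x = 9.8 and y = 3.9.
Only Epsilon satisfies 0.0 ≤ x ≤ 38.4 and 0.0 ≤ y ≤ 25.8.

Epsilon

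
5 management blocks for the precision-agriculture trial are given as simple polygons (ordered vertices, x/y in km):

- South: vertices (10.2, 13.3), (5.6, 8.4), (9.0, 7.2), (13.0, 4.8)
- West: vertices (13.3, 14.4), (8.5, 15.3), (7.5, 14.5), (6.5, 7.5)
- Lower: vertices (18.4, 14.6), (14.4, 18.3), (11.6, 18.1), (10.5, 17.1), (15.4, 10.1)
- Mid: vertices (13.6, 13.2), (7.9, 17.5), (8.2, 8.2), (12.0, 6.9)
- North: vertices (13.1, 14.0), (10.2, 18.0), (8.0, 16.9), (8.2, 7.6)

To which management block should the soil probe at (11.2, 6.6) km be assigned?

South

Cast a ray rightward from (11.2, 6.6). For each polygon, the edges (by vertex number in listed order) whose endpoints lie on opposite sides of y = 6.6, where each meets that height, and whether that is right or left of the point:
South: 3–4 at x≈10.00 (left), 4–1 at x≈12.41 (right) → 1 crossing.
West: no edge straddles that height → 0 crossings.
Lower: no edge straddles that height → 0 crossings.
Mid: no edge straddles that height → 0 crossings.
North: no edge straddles that height → 0 crossings.
Only South has an odd count, so the point is inside South.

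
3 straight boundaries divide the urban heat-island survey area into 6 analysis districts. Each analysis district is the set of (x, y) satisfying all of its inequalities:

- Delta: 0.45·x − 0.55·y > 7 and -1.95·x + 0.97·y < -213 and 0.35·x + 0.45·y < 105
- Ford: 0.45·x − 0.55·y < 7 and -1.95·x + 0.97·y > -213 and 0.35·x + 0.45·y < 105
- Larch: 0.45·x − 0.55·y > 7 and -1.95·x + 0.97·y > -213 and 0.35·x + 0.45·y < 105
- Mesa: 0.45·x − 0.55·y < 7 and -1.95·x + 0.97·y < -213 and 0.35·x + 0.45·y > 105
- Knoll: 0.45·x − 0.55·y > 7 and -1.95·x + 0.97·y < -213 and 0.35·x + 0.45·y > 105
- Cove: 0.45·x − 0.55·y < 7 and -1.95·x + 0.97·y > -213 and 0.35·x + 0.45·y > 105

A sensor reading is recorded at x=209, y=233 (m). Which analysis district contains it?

Cove

0.45·209 − 0.55·233 = -34.100, which is < 7
-1.95·209 + 0.97·233 = -181.540, which is > -213
0.35·209 + 0.45·233 = 178.000, which is > 105
This sign pattern matches Cove.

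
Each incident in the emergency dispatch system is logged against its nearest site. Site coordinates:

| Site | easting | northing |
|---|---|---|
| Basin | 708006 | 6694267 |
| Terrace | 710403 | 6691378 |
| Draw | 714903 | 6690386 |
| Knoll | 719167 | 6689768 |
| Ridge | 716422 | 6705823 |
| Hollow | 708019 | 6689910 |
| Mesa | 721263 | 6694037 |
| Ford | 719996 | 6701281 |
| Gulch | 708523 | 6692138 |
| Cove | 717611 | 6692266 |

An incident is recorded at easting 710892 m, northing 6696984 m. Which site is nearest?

Basin

Squared distances to each site:
Basin: 15711085.000; Terrace: 31666357.000; Draw: 59621725.000; Knoll: 120546281.000; Ridge: 108708821.000; Hollow: 58295605.000; Mesa: 116242450.000; Ford: 101347025.000; Gulch: 29095877.000; Cove: 67404485.000.
Minimum at Basin.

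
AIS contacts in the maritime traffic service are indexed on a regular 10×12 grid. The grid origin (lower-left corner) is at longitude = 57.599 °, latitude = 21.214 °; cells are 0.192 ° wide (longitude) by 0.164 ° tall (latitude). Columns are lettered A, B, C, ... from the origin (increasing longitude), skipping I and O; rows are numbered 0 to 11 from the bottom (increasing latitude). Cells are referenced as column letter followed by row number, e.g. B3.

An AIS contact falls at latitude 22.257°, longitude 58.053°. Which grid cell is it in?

Column index: ⌊(58.053 − 57.599) / 0.192⌋ = ⌊2.365⌋ = 2 → column C
Row offset from origin: ⌊(22.257 − 21.214) / 0.164⌋ = ⌊6.360⌋ = 6 → row 6

C6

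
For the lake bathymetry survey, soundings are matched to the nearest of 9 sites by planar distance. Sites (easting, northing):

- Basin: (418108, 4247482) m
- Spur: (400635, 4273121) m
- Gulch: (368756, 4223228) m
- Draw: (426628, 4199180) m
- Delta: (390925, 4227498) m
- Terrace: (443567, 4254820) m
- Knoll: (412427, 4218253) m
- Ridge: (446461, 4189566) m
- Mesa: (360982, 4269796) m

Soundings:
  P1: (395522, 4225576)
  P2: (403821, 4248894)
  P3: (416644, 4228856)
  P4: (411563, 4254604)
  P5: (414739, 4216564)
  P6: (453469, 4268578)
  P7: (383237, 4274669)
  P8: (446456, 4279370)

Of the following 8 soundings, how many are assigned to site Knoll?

2

P1 → Delta
P2 → Basin
P3 → Knoll
P4 → Basin
P5 → Knoll
P6 → Terrace
P7 → Spur
P8 → Terrace
2 of the 8 go to Knoll.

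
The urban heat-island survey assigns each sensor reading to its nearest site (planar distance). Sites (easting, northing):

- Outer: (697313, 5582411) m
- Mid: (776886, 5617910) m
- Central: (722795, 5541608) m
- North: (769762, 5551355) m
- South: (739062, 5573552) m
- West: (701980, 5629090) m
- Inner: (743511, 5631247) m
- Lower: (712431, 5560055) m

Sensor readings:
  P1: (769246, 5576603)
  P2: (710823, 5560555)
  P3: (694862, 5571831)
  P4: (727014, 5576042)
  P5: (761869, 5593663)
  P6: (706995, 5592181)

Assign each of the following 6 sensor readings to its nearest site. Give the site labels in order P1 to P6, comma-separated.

North, Lower, Outer, South, Mid, Outer

P1 → North (d²=637727760.00)
P2 → Lower (d²=2835664.00)
P3 → Outer (d²=117943801.00)
P4 → South (d²=151354404.00)
P5 → Mid (d²=813427298.00)
P6 → Outer (d²=189194024.00)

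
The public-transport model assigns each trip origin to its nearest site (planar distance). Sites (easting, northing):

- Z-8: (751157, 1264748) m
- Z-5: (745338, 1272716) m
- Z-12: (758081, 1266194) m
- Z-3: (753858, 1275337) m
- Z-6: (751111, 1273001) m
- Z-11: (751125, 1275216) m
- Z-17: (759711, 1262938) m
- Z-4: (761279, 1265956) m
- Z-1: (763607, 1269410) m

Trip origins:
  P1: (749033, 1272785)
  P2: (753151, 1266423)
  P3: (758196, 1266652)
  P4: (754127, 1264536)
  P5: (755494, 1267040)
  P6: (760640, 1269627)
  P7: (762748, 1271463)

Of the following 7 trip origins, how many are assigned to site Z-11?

0

P1 → Z-6
P2 → Z-8
P3 → Z-12
P4 → Z-8
P5 → Z-12
P6 → Z-1
P7 → Z-1
0 of the 7 go to Z-11.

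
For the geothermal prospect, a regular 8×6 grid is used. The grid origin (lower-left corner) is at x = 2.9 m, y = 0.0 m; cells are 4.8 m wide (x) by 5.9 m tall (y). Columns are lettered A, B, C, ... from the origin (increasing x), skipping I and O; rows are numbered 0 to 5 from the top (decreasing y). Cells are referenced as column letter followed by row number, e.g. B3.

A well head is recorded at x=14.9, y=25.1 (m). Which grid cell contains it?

C1

Column index: ⌊(14.9 − 2.9) / 4.8⌋ = ⌊2.500⌋ = 2 → column C
Row offset from origin: ⌊(25.1 − 0.0) / 5.9⌋ = ⌊4.254⌋ = 4 → row 1 (counted from top)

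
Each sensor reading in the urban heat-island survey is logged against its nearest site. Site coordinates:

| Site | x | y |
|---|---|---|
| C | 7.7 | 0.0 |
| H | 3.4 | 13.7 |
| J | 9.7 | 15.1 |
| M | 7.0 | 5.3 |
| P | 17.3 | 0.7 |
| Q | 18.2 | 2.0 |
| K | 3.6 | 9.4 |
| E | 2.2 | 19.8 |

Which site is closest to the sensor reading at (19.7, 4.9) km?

Q

Squared distances to each site:
C: 168.010; H: 343.130; J: 204.040; M: 161.450; P: 23.400; Q: 10.660; K: 279.460; E: 528.260.
Minimum at Q.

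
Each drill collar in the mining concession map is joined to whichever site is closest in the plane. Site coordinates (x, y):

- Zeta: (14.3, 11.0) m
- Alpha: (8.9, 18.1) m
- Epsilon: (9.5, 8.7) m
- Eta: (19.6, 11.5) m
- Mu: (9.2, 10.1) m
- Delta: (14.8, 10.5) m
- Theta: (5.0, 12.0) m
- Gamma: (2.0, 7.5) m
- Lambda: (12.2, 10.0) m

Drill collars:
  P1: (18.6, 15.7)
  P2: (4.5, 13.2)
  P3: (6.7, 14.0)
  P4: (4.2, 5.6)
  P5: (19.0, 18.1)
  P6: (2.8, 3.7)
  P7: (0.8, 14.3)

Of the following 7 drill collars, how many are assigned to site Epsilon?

0

P1 → Eta
P2 → Theta
P3 → Theta
P4 → Gamma
P5 → Eta
P6 → Gamma
P7 → Theta
0 of the 7 go to Epsilon.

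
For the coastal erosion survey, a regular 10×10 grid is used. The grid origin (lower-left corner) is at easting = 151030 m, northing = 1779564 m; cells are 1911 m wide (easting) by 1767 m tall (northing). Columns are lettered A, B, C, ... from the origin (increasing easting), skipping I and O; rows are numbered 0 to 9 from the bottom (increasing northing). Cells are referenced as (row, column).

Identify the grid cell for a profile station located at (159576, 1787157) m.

Column index: ⌊(159576 − 151030) / 1911⌋ = ⌊4.472⌋ = 4 → column E
Row offset from origin: ⌊(1787157 − 1779564) / 1767⌋ = ⌊4.297⌋ = 4 → row 4

(4, E)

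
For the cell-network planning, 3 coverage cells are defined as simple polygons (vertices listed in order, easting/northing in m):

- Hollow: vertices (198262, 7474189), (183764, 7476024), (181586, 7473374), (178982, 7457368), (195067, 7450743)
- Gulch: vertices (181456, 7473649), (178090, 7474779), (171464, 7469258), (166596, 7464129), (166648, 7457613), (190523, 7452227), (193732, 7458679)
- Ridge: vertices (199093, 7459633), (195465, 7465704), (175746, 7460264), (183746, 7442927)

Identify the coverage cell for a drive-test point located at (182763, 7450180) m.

Cast a ray rightward from (182763, 7450180). For each polygon, the edges (by vertex number in listed order) whose endpoints lie on opposite sides of northing = 7450180, where each meets that height, and whether that is right or left of the point:
Hollow: no edge straddles that height → 0 crossings.
Gulch: no edge straddles that height → 0 crossings.
Ridge: 3–4 at easting≈180399.2 (left), 4–1 at easting≈190409.0 (right) → 1 crossing.
Only Ridge has an odd count, so the point is inside Ridge.

Ridge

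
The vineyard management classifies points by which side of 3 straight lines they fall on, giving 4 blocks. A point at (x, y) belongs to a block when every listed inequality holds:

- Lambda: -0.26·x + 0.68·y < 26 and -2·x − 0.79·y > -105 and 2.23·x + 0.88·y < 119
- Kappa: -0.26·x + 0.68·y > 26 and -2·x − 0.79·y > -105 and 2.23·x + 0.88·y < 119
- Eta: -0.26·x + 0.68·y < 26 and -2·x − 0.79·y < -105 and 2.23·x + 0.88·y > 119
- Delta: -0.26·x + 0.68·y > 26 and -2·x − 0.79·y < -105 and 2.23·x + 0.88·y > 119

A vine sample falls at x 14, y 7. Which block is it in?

-0.26·14 + 0.68·7 = 1.120, which is < 26
-2·14 − 0.79·7 = -33.530, which is > -105
2.23·14 + 0.88·7 = 37.380, which is < 119
This sign pattern matches Lambda.

Lambda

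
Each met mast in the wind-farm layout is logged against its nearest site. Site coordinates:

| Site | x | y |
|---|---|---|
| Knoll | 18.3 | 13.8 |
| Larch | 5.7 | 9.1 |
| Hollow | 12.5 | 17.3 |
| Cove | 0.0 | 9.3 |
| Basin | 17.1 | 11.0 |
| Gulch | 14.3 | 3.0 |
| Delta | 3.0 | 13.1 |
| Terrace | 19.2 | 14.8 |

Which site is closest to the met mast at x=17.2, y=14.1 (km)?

Squared distances to each site:
Knoll: 1.300; Larch: 157.250; Hollow: 32.330; Cove: 318.880; Basin: 9.620; Gulch: 131.620; Delta: 202.640; Terrace: 4.490.
Minimum at Knoll.

Knoll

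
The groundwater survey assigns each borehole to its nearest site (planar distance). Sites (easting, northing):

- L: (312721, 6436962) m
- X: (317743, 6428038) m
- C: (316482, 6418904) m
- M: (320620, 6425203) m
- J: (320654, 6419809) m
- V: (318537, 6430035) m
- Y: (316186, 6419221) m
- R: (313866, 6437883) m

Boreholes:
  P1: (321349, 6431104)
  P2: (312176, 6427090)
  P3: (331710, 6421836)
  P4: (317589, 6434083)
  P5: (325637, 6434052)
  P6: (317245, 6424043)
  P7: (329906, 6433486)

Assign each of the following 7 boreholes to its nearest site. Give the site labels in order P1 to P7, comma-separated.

V, X, J, V, V, M, V

P1 → V (d²=9050105.00)
P2 → X (d²=31890193.00)
P3 → J (d²=126343865.00)
P4 → V (d²=17285008.00)
P5 → V (d²=66546289.00)
P6 → M (d²=12736225.00)
P7 → V (d²=141163562.00)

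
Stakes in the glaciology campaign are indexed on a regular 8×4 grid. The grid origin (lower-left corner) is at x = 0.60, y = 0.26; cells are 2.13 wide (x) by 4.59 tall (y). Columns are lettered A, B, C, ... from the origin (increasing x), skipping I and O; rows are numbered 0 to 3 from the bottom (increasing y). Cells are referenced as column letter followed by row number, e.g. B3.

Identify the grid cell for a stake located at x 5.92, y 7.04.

C1

Column index: ⌊(5.92 − 0.60) / 2.13⌋ = ⌊2.498⌋ = 2 → column C
Row offset from origin: ⌊(7.04 − 0.26) / 4.59⌋ = ⌊1.477⌋ = 1 → row 1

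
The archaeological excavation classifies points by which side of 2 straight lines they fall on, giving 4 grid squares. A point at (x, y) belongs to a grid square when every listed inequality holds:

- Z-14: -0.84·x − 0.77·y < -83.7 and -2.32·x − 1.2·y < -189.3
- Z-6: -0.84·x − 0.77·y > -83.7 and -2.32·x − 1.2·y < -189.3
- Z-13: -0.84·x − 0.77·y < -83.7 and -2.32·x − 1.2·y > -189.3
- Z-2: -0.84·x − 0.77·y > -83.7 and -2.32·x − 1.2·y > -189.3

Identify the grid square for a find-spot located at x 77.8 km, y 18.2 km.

Z-6

-0.84·77.8 − 0.77·18.2 = -79.366, which is > -83.7
-2.32·77.8 − 1.2·18.2 = -202.336, which is < -189.3
This sign pattern matches Z-6.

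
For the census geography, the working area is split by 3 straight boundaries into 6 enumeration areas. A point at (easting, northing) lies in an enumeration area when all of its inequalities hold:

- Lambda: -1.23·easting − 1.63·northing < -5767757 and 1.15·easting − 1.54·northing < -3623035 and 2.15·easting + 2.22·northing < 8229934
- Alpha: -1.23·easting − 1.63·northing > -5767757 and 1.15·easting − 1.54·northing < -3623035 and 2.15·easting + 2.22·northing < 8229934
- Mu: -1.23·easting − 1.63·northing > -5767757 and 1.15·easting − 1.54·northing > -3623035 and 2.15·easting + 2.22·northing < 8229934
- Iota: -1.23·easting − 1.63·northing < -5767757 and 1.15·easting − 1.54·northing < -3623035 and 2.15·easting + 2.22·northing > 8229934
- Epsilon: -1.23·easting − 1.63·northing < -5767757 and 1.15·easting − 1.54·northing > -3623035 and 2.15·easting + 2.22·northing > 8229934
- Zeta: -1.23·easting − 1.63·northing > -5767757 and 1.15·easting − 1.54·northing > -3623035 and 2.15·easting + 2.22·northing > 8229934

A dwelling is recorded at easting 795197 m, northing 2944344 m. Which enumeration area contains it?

Epsilon

-1.23·795197 − 1.63·2944344 = -5777373.030, which is < -5767757
1.15·795197 − 1.54·2944344 = -3619813.210, which is > -3623035
2.15·795197 + 2.22·2944344 = 8246117.230, which is > 8229934
This sign pattern matches Epsilon.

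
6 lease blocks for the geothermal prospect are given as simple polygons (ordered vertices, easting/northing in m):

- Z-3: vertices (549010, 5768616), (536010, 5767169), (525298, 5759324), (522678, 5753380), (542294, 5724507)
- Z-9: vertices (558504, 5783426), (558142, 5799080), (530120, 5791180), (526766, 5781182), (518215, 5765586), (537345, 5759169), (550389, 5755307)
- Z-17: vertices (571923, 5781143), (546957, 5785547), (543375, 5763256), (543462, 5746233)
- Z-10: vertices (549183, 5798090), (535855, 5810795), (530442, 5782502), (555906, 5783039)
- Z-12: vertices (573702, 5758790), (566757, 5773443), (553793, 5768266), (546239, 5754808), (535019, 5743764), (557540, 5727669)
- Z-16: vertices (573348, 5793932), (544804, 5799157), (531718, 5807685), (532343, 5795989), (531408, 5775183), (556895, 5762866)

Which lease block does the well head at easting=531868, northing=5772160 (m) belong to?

Z-9

Cast a ray rightward from (531868, 5772160). For each polygon, the edges (by vertex number in listed order) whose endpoints lie on opposite sides of northing = 5772160, where each meets that height, and whether that is right or left of the point:
Z-3: no edge straddles that height → 0 crossings.
Z-9: 4–5 at easting≈521819.4 (left), 7–1 at easting≈555252.7 (right) → 1 crossing.
Z-17: 2–3 at easting≈544805.8 (right), 4–1 at easting≈564599.4 (right) → 2 crossings.
Z-10: no edge straddles that height → 0 crossings.
Z-12: 1–2 at easting≈567365.1 (right), 2–3 at easting≈563544.2 (right) → 2 crossings.
Z-16: 5–6 at easting≈537663.4 (right), 6–1 at easting≈561817.2 (right) → 2 crossings.
Only Z-9 has an odd count, so the point is inside Z-9.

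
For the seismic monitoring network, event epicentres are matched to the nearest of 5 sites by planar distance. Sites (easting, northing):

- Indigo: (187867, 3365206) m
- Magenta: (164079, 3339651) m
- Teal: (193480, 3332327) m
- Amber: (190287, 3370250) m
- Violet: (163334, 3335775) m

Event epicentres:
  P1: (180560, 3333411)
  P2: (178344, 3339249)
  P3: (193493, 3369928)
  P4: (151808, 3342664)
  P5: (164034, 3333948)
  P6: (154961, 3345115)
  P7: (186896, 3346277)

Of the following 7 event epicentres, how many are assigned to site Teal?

P1 → Teal
P2 → Magenta
P3 → Amber
P4 → Magenta
P5 → Violet
P6 → Magenta
P7 → Teal
2 of the 7 go to Teal.

2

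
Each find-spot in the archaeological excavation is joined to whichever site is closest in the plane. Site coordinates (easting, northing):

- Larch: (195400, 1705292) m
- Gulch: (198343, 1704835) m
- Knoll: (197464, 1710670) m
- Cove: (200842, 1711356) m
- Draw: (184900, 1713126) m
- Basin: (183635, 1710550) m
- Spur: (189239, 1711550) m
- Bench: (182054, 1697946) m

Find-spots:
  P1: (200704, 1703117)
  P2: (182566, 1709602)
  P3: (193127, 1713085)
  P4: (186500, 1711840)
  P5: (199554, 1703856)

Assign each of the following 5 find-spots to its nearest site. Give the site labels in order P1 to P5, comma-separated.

P1 → Gulch (d²=8525845.00)
P2 → Basin (d²=2041465.00)
P3 → Spur (d²=17472769.00)
P4 → Draw (d²=4213796.00)
P5 → Gulch (d²=2424962.00)

Gulch, Basin, Spur, Draw, Gulch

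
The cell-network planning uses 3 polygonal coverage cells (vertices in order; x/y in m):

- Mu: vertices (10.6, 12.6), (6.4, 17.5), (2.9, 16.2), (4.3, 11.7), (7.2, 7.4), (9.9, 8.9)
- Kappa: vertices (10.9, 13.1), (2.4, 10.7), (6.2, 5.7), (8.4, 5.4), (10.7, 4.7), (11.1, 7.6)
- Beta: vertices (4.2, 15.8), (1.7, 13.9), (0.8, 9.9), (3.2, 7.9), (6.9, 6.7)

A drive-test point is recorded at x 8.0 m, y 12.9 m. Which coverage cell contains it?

Mu

Cast a ray rightward from (8.0, 12.9). For each polygon, the edges (by vertex number in listed order) whose endpoints lie on opposite sides of y = 12.9, where each meets that height, and whether that is right or left of the point:
Mu: 1–2 at x≈10.34 (right), 3–4 at x≈3.93 (left) → 1 crossing.
Kappa: 1–2 at x≈10.19 (right), 6–1 at x≈10.91 (right) → 2 crossings.
Beta: 2–3 at x≈1.48 (left), 5–1 at x≈5.06 (left) → 0 crossings.
Only Mu has an odd count, so the point is inside Mu.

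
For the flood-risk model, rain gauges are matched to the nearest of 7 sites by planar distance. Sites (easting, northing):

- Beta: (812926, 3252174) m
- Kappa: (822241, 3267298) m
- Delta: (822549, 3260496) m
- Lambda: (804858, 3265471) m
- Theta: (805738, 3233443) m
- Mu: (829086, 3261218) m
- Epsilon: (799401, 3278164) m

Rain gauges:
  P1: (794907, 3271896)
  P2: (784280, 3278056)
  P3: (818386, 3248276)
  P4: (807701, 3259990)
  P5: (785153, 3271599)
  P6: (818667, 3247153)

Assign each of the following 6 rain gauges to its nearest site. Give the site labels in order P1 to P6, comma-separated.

Epsilon, Epsilon, Beta, Lambda, Epsilon, Beta

P1 → Epsilon (d²=59483860.00)
P2 → Epsilon (d²=228656305.00)
P3 → Beta (d²=45006004.00)
P4 → Lambda (d²=38124010.00)
P5 → Epsilon (d²=246104729.00)
P6 → Beta (d²=58169522.00)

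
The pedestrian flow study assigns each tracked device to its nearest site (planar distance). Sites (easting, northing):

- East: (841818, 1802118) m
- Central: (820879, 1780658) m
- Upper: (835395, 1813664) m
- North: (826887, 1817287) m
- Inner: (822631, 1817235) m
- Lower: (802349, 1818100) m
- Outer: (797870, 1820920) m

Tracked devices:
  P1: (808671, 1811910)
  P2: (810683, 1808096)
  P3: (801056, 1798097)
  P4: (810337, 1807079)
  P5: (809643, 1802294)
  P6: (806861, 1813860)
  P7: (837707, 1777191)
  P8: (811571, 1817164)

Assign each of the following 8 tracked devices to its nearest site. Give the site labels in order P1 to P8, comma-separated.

Lower, Lower, Lower, Lower, Lower, Lower, Central, Lower

P1 → Lower (d²=78283784.00)
P2 → Lower (d²=169535572.00)
P3 → Lower (d²=401791858.00)
P4 → Lower (d²=185270585.00)
P5 → Lower (d²=303032072.00)
P6 → Lower (d²=38335744.00)
P7 → Central (d²=295201673.00)
P8 → Lower (d²=85921380.00)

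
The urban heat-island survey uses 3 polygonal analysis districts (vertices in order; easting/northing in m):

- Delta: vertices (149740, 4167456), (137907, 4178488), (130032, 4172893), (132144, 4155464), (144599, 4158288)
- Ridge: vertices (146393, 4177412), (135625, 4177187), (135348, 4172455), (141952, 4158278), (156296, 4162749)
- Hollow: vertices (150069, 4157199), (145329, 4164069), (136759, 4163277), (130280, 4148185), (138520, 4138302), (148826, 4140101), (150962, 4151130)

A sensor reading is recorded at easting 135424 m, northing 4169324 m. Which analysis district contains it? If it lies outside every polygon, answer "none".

Cast a ray rightward from (135424, 4169324). For each polygon, the edges (by vertex number in listed order) whose endpoints lie on opposite sides of northing = 4169324, where each meets that height, and whether that is right or left of the point:
Delta: 1–2 at easting≈147736.4 (right), 3–4 at easting≈130464.5 (left) → 1 crossing.
Ridge: 3–4 at easting≈136806.5 (right), 5–1 at easting≈151855.4 (right) → 2 crossings.
Hollow: no edge straddles that height → 0 crossings.
Only Delta has an odd count, so the point is inside Delta.

Delta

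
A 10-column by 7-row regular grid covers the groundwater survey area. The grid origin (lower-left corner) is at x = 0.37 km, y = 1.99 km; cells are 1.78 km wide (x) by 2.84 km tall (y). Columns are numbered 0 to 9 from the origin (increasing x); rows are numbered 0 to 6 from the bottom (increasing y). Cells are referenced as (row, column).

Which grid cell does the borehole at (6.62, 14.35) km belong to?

(4, 3)

Column index: ⌊(6.62 − 0.37) / 1.78⌋ = ⌊3.511⌋ = 3
Row offset from origin: ⌊(14.35 − 1.99) / 2.84⌋ = ⌊4.352⌋ = 4 → row 4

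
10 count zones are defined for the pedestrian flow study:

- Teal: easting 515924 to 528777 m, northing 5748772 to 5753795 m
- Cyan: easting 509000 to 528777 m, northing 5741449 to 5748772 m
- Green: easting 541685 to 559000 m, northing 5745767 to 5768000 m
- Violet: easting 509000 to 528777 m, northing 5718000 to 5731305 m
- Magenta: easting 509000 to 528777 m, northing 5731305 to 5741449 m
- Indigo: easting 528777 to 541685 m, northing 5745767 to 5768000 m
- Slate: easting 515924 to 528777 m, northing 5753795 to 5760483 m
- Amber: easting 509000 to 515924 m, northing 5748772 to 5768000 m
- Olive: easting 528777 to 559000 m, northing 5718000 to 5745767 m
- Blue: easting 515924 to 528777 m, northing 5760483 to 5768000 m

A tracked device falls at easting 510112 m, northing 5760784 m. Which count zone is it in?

Amber

The point has easting = 510112 and northing = 5760784.
Only Amber satisfies 509000 ≤ easting ≤ 515924 and 5748772 ≤ northing ≤ 5768000.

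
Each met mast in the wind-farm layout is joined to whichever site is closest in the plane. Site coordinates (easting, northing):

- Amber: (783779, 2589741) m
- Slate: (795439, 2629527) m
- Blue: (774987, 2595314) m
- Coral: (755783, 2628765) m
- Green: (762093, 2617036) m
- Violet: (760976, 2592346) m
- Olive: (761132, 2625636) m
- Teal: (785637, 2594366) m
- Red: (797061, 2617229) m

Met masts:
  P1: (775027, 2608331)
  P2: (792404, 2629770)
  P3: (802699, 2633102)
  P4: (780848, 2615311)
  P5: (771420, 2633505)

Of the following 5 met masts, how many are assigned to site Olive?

1

P1 → Blue
P2 → Slate
P3 → Slate
P4 → Red
P5 → Olive
1 of the 5 goes to Olive.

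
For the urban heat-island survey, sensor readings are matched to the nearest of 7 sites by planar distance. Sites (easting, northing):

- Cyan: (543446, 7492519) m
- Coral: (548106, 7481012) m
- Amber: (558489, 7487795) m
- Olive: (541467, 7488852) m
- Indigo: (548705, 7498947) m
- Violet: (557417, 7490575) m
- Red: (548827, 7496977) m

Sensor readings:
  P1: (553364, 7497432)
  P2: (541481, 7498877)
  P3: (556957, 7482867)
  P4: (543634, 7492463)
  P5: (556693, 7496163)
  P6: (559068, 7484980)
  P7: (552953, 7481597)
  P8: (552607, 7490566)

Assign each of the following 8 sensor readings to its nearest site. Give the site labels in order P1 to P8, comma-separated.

P1 → Red (d²=20791394.00)
P2 → Cyan (d²=44285389.00)
P3 → Amber (d²=26632208.00)
P4 → Cyan (d²=38480.00)
P5 → Violet (d²=31749920.00)
P6 → Amber (d²=8259466.00)
P7 → Coral (d²=23835634.00)
P8 → Violet (d²=23136181.00)

Red, Cyan, Amber, Cyan, Violet, Amber, Coral, Violet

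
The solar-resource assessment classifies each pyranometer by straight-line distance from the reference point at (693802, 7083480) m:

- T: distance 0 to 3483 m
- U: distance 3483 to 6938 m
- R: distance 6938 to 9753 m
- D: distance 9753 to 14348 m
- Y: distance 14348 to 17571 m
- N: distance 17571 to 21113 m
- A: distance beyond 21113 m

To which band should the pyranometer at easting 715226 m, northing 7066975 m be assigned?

Distance = √((715226−693802)² + (7066975−7083480)²) = √(458987776.000 + 272415025.000) = 27044.460 m.
21113 ≤ 27044.460 < ∞ → A.

A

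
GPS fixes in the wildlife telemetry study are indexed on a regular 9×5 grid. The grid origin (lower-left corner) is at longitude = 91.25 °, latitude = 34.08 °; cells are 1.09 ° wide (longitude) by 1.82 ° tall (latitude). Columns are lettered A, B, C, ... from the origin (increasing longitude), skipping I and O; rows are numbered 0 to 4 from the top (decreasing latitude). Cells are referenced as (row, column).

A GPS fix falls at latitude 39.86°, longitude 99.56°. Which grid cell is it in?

Column index: ⌊(99.56 − 91.25) / 1.09⌋ = ⌊7.624⌋ = 7 → column H
Row offset from origin: ⌊(39.86 − 34.08) / 1.82⌋ = ⌊3.176⌋ = 3 → row 1 (counted from top)

(1, H)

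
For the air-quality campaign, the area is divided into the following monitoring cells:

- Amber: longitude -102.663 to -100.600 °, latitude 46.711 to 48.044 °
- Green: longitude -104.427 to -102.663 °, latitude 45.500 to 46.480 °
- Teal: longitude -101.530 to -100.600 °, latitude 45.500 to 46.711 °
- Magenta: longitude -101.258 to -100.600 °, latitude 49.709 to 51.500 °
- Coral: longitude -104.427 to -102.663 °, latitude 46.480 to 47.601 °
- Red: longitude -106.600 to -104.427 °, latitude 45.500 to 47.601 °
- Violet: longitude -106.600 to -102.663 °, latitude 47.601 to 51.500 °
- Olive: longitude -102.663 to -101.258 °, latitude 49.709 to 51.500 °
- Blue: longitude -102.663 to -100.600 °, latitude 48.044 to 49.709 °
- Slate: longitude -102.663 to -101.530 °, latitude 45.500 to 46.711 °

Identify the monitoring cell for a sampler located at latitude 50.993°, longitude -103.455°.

The point has longitude = -103.455 and latitude = 50.993.
Only Violet satisfies -106.600 ≤ longitude ≤ -102.663 and 47.601 ≤ latitude ≤ 51.500.

Violet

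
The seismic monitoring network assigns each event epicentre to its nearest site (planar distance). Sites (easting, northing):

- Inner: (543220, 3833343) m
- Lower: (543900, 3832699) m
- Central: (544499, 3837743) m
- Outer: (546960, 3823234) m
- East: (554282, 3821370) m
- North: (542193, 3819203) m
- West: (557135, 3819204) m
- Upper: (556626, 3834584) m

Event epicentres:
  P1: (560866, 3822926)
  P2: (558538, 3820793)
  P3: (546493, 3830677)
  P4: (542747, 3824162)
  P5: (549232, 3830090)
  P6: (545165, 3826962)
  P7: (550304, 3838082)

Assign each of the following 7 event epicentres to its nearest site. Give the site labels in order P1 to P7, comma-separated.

P1 → West (d²=27773645.00)
P2 → West (d²=4493330.00)
P3 → Lower (d²=10812133.00)
P4 → Outer (d²=18610553.00)
P5 → Lower (d²=35237105.00)
P6 → Outer (d²=17120009.00)
P7 → Central (d²=33812946.00)

West, West, Lower, Outer, Lower, Outer, Central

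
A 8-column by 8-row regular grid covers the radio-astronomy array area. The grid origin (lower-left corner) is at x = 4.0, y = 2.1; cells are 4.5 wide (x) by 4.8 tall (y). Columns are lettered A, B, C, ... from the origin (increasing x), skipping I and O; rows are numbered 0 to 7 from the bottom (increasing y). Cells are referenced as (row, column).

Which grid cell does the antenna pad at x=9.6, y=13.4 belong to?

Column index: ⌊(9.6 − 4.0) / 4.5⌋ = ⌊1.244⌋ = 1 → column B
Row offset from origin: ⌊(13.4 − 2.1) / 4.8⌋ = ⌊2.354⌋ = 2 → row 2

(2, B)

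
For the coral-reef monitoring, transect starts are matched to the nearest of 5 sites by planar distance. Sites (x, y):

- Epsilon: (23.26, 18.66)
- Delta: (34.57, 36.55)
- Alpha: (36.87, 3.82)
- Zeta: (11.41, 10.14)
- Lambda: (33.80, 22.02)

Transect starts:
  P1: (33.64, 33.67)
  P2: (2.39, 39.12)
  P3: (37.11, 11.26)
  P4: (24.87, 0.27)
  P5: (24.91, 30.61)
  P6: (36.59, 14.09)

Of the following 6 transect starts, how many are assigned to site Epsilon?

1

P1 → Delta
P2 → Epsilon
P3 → Alpha
P4 → Alpha
P5 → Delta
P6 → Lambda
1 of the 6 goes to Epsilon.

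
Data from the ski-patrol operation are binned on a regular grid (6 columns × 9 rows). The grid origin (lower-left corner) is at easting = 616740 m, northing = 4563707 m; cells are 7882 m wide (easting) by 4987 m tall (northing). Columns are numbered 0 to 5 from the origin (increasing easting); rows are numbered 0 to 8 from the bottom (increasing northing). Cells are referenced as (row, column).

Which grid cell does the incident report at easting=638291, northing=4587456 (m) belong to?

(4, 2)

Column index: ⌊(638291 − 616740) / 7882⌋ = ⌊2.734⌋ = 2
Row offset from origin: ⌊(4587456 − 4563707) / 4987⌋ = ⌊4.762⌋ = 4 → row 4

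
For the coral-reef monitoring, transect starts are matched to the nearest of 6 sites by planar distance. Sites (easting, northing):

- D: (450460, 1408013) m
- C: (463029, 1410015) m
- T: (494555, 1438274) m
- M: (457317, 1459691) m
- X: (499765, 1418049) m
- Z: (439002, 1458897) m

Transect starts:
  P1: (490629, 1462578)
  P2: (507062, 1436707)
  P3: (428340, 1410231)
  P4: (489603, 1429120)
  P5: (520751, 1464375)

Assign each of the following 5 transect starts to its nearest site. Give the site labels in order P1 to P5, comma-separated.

T, T, D, T, T

P1 → T (d²=606097892.00)
P2 → T (d²=158880538.00)
P3 → D (d²=494213924.00)
P4 → T (d²=108318020.00)
P5 → T (d²=1367492617.00)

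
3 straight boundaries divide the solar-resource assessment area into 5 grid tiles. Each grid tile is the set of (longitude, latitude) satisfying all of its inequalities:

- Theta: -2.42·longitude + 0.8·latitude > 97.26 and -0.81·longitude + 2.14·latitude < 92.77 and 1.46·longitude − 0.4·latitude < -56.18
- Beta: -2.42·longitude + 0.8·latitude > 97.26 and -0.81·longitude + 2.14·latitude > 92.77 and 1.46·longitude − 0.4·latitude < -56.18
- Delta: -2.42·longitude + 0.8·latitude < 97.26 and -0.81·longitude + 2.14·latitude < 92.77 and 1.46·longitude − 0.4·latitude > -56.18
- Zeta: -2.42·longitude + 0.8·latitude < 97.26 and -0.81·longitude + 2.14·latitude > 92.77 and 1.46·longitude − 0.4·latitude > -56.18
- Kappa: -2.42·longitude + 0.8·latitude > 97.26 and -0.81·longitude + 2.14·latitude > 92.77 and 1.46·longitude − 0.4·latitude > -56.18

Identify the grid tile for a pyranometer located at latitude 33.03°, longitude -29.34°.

-2.42·-29.34 + 0.8·33.03 = 97.427, which is > 97.26
-0.81·-29.34 + 2.14·33.03 = 94.450, which is > 92.77
1.46·-29.34 − 0.4·33.03 = -56.048, which is > -56.18
This sign pattern matches Kappa.

Kappa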